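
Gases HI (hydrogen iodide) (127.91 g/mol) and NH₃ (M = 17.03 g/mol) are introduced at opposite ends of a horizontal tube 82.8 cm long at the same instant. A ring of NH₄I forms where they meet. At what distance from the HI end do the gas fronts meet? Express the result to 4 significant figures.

22.14 cm

Graham's law gives d_HI/d_NH₃ = rate_HI/rate_NH₃ = √(M_NH₃/M_HI) = √(17.03/127.91) = 0.3649.
With d_HI + d_NH₃ = 82.8 cm, d_NH₃ = 82.8/(1 + 0.3649) = 60.66 cm.
d_HI = 82.8 − 60.66 = 22.14 cm.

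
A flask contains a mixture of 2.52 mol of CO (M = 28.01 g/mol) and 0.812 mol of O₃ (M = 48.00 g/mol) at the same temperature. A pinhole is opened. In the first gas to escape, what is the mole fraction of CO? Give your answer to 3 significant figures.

0.802

Effusion rate of each component ∝ n_i/√M_i (partial pressure × 1/√M).
x_CO(eff) = (n_CO/√M_CO) / (n_CO/√M_CO + n_O₃/√M_O₃)
= (2.52/√28.01) / (2.52/√28.01 + 0.812/√48.00) = 0.4762/(0.4762 + 0.1172) = 0.802.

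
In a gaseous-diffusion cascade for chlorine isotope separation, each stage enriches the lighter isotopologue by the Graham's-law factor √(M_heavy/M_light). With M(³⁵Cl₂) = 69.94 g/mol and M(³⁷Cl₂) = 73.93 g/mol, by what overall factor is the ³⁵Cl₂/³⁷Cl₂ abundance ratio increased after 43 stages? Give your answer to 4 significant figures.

3.296

Overall factor = α^43 with α = √(73.93/69.94), i.e. (73.93/69.94)^(43/2).
= 1.05705^(43/2) = 3.296.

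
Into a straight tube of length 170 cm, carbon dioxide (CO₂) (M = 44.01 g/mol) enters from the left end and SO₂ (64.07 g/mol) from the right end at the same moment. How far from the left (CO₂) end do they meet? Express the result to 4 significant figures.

92.96 cm

Graham's law gives d_CO₂/d_SO₂ = rate_CO₂/rate_SO₂ = √(M_SO₂/M_CO₂) = √(64.07/44.01) = 1.207.
With d_CO₂ + d_SO₂ = 170 cm, d_SO₂ = 170/(1 + 1.207) = 77.04 cm.
d_CO₂ = 170 − 77.04 = 92.96 cm.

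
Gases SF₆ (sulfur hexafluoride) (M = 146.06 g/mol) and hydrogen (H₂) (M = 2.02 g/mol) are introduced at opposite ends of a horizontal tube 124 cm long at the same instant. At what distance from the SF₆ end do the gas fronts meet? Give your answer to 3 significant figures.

13.0 cm

Distances travelled in equal time are proportional to diffusion rates, so d_SF₆/d_H₂ = √(M_H₂/M_SF₆) = √(2.02/146.06) = 0.1176.
With d_SF₆ + d_H₂ = 124 cm, d_H₂ = 124/(1 + 0.1176) = 111.0 cm.
d_SF₆ = 124 − 111.0 = 13.0 cm.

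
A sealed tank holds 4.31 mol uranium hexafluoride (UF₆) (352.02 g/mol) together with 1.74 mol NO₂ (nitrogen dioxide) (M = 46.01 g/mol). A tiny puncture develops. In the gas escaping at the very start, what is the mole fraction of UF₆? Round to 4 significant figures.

0.4724

Each component's effusion rate ∝ (its partial pressure)·(1/√M) ∝ n_i/√M_i.
So x_UF₆ in the escaping gas = (n_UF₆/√M_UF₆) / Σ(n_i/√M_i)
= (4.31/√352.02) / (4.31/√352.02 + 1.74/√46.01) = 0.2297/(0.2297 + 0.2565) = 0.4724.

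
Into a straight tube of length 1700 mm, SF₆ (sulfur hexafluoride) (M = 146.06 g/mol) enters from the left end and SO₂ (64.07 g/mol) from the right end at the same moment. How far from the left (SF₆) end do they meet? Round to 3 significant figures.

677 mm

In equal time, each gas travels a distance ∝ its rate ∝ 1/√M, so d_SF₆/d_SO₂ = √(M_SO₂/M_SF₆) = √(64.07/146.06) = 0.6623.
With d_SF₆ + d_SO₂ = 1700 mm, d_SO₂ = 1700/(1 + 0.6623) = 1023 mm.
d_SF₆ = 1700 − 1023 = 677 mm.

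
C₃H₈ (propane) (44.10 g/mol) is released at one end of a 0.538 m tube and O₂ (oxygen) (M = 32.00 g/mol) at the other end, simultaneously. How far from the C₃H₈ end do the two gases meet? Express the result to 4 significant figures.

The fronts meet when d_C₃H₈ + d_O₂ = L with d_C₃H₈/d_O₂ = √(M_O₂/M_C₃H₈) (Graham's law). Here √(M_O₂/M_C₃H₈) = √(32.00/44.10) = 0.8518.
With d_C₃H₈ + d_O₂ = 0.538 m, d_O₂ = 0.538/(1 + 0.8518) = 0.2905 m.
d_C₃H₈ = 0.538 − 0.2905 = 0.2475 m.

0.2475 m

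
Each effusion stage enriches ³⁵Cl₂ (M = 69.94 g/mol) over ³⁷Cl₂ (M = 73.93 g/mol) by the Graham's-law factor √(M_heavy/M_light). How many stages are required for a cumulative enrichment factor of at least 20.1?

109

Single-stage factor α = √(73.93/69.94), so ln α = ½ ln(1.05705) = 0.02774.
Need α^N ≥ 20.1 ⇒ N ≥ ln(20.1) / ln α = 3.001 / 0.02774 = 108.17.
Rounding up, N = 109 stages.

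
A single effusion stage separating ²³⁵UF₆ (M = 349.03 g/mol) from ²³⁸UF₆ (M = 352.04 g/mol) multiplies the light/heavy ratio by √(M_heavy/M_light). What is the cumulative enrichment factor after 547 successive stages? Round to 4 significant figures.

10.47

Each stage multiplies the ratio by α = √(352.04/349.03), so after 547 stages the overall factor is α^547 = (352.04/349.03)^(547/2).
= 1.00862^(547/2) = 10.47.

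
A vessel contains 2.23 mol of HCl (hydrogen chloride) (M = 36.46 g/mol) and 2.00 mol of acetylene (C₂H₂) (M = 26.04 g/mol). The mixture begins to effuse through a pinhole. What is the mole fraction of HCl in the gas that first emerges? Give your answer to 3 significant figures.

Effusion rate of each component ∝ n_i/√M_i (partial pressure × 1/√M).
Mole fraction of HCl in the effusate = (n_HCl/√M_HCl) / (n_HCl/√M_HCl + n_C₂H₂/√M_C₂H₂)
= (2.23/√36.46) / (2.23/√36.46 + 2.00/√26.04) = 0.3693/(0.3693 + 0.3919) = 0.485.

0.485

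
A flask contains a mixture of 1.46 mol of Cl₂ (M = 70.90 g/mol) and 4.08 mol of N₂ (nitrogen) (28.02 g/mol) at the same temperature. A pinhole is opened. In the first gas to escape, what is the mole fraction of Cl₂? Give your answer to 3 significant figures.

0.184

Rate_i ∝ x_i/√M_i (Graham's law weighted by mole fraction), so the effusate composition follows n_i/√M_i.
x_Cl₂(eff) = (n_Cl₂/√M_Cl₂) / (n_Cl₂/√M_Cl₂ + n_N₂/√M_N₂)
= (1.46/√70.90) / (1.46/√70.90 + 4.08/√28.02) = 0.1734/(0.1734 + 0.7708) = 0.184.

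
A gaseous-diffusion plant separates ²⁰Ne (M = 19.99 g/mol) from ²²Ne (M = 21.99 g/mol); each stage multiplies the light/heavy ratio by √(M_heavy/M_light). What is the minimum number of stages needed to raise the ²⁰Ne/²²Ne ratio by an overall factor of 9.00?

47

Single-stage factor α = √(21.99/19.99), so ln α = ½ ln(1.10005) = 0.04768.
Need α^N ≥ 9.00 ⇒ N ≥ ln(9.00) / ln α = 2.197 / 0.04768 = 46.08.
Minimum whole number of stages: N = 47.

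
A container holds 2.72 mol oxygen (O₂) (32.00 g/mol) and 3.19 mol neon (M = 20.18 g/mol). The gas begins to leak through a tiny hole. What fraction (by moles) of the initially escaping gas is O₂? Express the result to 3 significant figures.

0.404

Each component's effusion rate ∝ (its partial pressure)·(1/√M) ∝ n_i/√M_i.
x_O₂(eff) = (n_O₂/√M_O₂) / (n_O₂/√M_O₂ + n_Ne/√M_Ne)
= (2.72/√32.00) / (2.72/√32.00 + 3.19/√20.18) = 0.4808/(0.4808 + 0.7101) = 0.404.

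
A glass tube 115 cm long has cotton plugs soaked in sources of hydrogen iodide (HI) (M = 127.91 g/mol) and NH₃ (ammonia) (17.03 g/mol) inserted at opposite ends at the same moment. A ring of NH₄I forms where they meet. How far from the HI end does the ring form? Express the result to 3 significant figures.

Distances travelled in equal time are proportional to diffusion rates, so d_HI/d_NH₃ = √(M_NH₃/M_HI) = √(17.03/127.91) = 0.3649.
With d_HI + d_NH₃ = 115 cm, d_NH₃ = 115/(1 + 0.3649) = 84.26 cm.
d_HI = 115 − 84.26 = 30.7 cm.

30.7 cm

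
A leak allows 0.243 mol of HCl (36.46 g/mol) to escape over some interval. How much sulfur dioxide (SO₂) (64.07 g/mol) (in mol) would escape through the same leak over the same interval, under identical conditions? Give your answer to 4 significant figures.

0.1833 mol

By Graham's law, rate_SO₂/rate_HCl = √(M_HCl/M_SO₂) = √(36.46/64.07) = √0.5691 = 0.7544.
So the amount for SO₂ is 0.243 × 0.7544 = 0.1833 mol.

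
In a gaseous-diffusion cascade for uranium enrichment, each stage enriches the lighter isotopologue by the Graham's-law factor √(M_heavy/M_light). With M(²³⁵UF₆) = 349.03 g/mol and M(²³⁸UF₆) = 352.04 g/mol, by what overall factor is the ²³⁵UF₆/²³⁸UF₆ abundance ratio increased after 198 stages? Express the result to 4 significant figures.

2.340

Overall factor = α^198 with α = √(352.04/349.03), i.e. (352.04/349.03)^(198/2).
= 1.00862^99 = 2.340.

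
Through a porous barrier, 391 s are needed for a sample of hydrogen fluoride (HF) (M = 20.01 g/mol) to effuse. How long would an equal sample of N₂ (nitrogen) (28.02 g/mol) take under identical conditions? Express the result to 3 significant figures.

Graham's law gives t_N₂/t_HF = √(M_N₂/M_HF) = √(28.02/20.01) = √1.400 = 1.183.
So the time for N₂ is 391 × 1.183 = 463 s.

463 s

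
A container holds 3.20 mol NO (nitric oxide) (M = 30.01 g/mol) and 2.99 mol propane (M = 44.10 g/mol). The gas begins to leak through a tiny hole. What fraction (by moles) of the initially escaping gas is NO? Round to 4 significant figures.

Rate_i ∝ x_i/√M_i (Graham's law weighted by mole fraction), so the effusate composition follows n_i/√M_i.
x_NO(eff) = (n_NO/√M_NO) / (n_NO/√M_NO + n_C₃H₈/√M_C₃H₈)
= (3.20/√30.01) / (3.20/√30.01 + 2.99/√44.10) = 0.5841/(0.5841 + 0.4502) = 0.5647.

0.5647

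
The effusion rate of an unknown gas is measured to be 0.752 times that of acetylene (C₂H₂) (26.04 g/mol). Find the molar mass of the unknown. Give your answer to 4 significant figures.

Graham's law gives rate_X/rate_C₂H₂ = √(M_C₂H₂/M_X).
0.752 = √(26.04/M_X)
M_X = 26.04 / 0.752² = 26.04 / 0.5655 = 46.05 g/mol

46.05 g/mol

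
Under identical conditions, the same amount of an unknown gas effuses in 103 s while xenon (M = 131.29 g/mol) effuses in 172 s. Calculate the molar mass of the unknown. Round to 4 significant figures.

From Graham's law, t_X/t_Xe = √(M_X/M_Xe).
103/172 = 0.5988 = √(M_X/131.29)
M_X = 131.29 × 0.5988² = 131.29 × 0.3586 = 47.08 g/mol

47.08 g/mol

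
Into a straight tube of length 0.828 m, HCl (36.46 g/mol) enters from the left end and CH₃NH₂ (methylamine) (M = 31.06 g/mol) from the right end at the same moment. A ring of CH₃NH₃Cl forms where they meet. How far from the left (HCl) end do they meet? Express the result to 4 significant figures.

0.3974 m

The fronts meet when d_HCl + d_CH₃NH₂ = L with d_HCl/d_CH₃NH₂ = √(M_CH₃NH₂/M_HCl) (Graham's law). Here √(M_CH₃NH₂/M_HCl) = √(31.06/36.46) = 0.9230.
With d_HCl + d_CH₃NH₂ = 0.828 m, d_CH₃NH₂ = 0.828/(1 + 0.9230) = 0.4306 m.
d_HCl = 0.828 − 0.4306 = 0.3974 m.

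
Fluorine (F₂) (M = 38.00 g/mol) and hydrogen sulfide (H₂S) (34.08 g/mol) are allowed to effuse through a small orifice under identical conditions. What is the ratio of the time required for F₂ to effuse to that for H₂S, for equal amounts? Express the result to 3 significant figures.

1.06

Using Graham's law: t_F₂/t_H₂S = √(M_F₂/M_H₂S) = √(38.00/34.08) = √1.115 = 1.06.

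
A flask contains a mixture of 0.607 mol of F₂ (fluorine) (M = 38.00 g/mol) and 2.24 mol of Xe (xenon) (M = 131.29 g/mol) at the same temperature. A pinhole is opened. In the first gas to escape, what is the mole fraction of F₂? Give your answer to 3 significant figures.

Effusion rate of each component ∝ n_i/√M_i (partial pressure × 1/√M).
Mole fraction of F₂ in the effusate = (n_F₂/√M_F₂) / (n_F₂/√M_F₂ + n_Xe/√M_Xe)
= (0.607/√38.00) / (0.607/√38.00 + 2.24/√131.29) = 0.09847/(0.09847 + 0.1955) = 0.335.

0.335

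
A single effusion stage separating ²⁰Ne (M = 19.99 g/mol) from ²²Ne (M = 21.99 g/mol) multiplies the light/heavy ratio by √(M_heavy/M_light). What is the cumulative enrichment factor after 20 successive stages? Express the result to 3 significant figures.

2.59

Each stage multiplies the ratio by α = √(21.99/19.99), so after 20 stages the overall factor is α^20 = (21.99/19.99)^(20/2).
= 1.10005^10 = 2.59.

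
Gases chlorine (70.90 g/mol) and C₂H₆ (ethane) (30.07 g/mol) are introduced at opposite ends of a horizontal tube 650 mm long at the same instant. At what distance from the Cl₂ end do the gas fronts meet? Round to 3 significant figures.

The fronts meet when d_Cl₂ + d_C₂H₆ = L with d_Cl₂/d_C₂H₆ = √(M_C₂H₆/M_Cl₂) (Graham's law). Here √(M_C₂H₆/M_Cl₂) = √(30.07/70.90) = 0.6512.
With d_Cl₂ + d_C₂H₆ = 650 mm, d_C₂H₆ = 650/(1 + 0.6512) = 393.6 mm.
d_Cl₂ = 650 − 393.6 = 256 mm.

256 mm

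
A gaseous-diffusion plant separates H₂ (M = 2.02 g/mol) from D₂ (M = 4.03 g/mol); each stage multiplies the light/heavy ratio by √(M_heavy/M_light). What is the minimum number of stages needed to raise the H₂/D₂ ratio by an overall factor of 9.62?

7

Per stage α = (4.03/2.02)^(1/2) = 1.99505^0.5, giving ln α = 0.3453.
Need α^N ≥ 9.62 ⇒ N ≥ ln(9.62) / ln α = 2.264 / 0.3453 = 6.56.
Rounding up, N = 7 stages.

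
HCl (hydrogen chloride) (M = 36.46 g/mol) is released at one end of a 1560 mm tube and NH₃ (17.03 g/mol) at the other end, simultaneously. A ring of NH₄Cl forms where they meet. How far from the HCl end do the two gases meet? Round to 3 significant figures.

633 mm

Distances travelled in equal time are proportional to diffusion rates, so d_HCl/d_NH₃ = √(M_NH₃/M_HCl) = √(17.03/36.46) = 0.6834.
With d_HCl + d_NH₃ = 1560 mm, d_NH₃ = 1560/(1 + 0.6834) = 926.7 mm.
d_HCl = 1560 − 926.7 = 633 mm.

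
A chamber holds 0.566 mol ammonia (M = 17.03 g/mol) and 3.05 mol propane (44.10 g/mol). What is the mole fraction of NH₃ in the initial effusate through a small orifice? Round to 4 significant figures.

0.2300

Effusion rate of each component ∝ n_i/√M_i (partial pressure × 1/√M).
So x_NH₃ in the escaping gas = (n_NH₃/√M_NH₃) / Σ(n_i/√M_i)
= (0.566/√17.03) / (0.566/√17.03 + 3.05/√44.10) = 0.1372/(0.1372 + 0.4593) = 0.2300.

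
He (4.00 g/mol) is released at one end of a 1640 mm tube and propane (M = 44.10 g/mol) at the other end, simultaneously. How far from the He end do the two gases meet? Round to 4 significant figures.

In equal time, each gas travels a distance ∝ its rate ∝ 1/√M, so d_He/d_C₃H₈ = √(M_C₃H₈/M_He) = √(44.10/4.00) = 3.320.
With d_He + d_C₃H₈ = 1640 mm, d_C₃H₈ = 1640/(1 + 3.320) = 379.6 mm.
d_He = 1640 − 379.6 = 1260 mm.

1260 mm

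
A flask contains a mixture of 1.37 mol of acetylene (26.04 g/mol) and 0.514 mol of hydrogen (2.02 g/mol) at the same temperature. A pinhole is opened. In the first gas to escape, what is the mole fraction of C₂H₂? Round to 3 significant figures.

Effusion rate of each component ∝ n_i/√M_i (partial pressure × 1/√M).
So x_C₂H₂ in the escaping gas = (n_C₂H₂/√M_C₂H₂) / Σ(n_i/√M_i)
= (1.37/√26.04) / (1.37/√26.04 + 0.514/√2.02) = 0.2685/(0.2685 + 0.3616) = 0.426.

0.426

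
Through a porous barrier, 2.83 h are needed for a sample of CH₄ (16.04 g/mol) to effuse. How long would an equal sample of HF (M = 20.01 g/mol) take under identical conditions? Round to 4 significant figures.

3.161 h

Graham's law gives t_HF/t_CH₄ = √(M_HF/M_CH₄) = √(20.01/16.04) = √1.248 = 1.117.
So the time for HF is 2.83 × 1.117 = 3.161 h.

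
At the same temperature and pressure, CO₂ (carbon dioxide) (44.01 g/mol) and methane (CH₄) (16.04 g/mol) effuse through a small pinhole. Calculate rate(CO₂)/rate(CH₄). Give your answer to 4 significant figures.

By Graham's law, rate_CO₂/rate_CH₄ = √(M_CH₄/M_CO₂) = √(16.04/44.01) = √0.3645 = 0.6037.

0.6037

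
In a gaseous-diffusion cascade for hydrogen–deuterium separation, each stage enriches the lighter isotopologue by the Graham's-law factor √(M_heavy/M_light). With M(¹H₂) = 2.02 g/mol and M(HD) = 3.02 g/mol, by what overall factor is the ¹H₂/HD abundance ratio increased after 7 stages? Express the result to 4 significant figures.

Each stage multiplies the ratio by α = √(3.02/2.02), so after 7 stages the overall factor is α^7 = (3.02/2.02)^(7/2).
= 1.49505^(7/2) = 4.086.

4.086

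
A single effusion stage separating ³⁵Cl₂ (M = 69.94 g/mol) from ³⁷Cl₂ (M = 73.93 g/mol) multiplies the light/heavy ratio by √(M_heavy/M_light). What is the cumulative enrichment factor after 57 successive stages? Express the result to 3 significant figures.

Each stage multiplies the ratio by α = √(73.93/69.94), so after 57 stages the overall factor is α^57 = (73.93/69.94)^(57/2).
= 1.05705^(57/2) = 4.86.

4.86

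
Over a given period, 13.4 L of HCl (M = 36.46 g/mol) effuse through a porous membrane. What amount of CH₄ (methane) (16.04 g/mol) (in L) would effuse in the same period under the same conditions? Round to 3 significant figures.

Using Graham's law: rate_CH₄/rate_HCl = √(M_HCl/M_CH₄) = √(36.46/16.04) = √2.273 = 1.508.
So the volume for CH₄ is 13.4 × 1.508 = 20.2 L.

20.2 L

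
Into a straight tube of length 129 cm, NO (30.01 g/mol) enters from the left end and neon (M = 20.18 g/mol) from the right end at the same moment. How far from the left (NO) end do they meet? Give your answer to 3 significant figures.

Graham's law gives d_NO/d_Ne = rate_NO/rate_Ne = √(M_Ne/M_NO) = √(20.18/30.01) = 0.8200.
With d_NO + d_Ne = 129 cm, d_Ne = 129/(1 + 0.8200) = 70.88 cm.
d_NO = 129 − 70.88 = 58.1 cm.

58.1 cm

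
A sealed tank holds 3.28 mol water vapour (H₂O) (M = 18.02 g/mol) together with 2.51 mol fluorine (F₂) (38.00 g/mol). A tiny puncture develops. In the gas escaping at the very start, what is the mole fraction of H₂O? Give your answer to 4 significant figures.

Each component's effusion rate ∝ (its partial pressure)·(1/√M) ∝ n_i/√M_i.
So x_H₂O in the escaping gas = (n_H₂O/√M_H₂O) / Σ(n_i/√M_i)
= (3.28/√18.02) / (3.28/√18.02 + 2.51/√38.00) = 0.7727/(0.7727 + 0.4072) = 0.6549.

0.6549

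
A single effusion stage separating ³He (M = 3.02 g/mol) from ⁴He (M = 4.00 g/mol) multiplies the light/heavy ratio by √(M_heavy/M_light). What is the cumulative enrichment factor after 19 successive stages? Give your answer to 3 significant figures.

The single-stage factor is √(M_heavy/M_light), so 19 stages give [√(4.00/3.02)]^19 = (4.00/3.02)^(19/2).
= 1.32450^(19/2) = 14.4.

14.4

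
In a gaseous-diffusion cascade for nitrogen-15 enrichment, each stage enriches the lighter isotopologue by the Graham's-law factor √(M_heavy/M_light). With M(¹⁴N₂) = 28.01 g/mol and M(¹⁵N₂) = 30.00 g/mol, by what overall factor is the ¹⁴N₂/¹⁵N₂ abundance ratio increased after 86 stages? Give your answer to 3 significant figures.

19.1

After 86 stages the ratio has grown by (√(30.00/28.01))^86 = (30.00/28.01)^(86/2).
= 1.07105^43 = 19.1.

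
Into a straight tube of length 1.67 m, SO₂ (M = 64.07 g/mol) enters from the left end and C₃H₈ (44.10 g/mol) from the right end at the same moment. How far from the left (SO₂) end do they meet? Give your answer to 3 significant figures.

Graham's law gives d_SO₂/d_C₃H₈ = rate_SO₂/rate_C₃H₈ = √(M_C₃H₈/M_SO₂) = √(44.10/64.07) = 0.8296.
With d_SO₂ + d_C₃H₈ = 1.67 m, d_C₃H₈ = 1.67/(1 + 0.8296) = 0.9127 m.
d_SO₂ = 1.67 − 0.9127 = 0.757 m.

0.757 m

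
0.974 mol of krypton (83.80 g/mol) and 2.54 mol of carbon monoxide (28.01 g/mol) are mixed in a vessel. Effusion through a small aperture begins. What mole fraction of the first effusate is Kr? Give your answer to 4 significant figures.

Each component's effusion rate ∝ (its partial pressure)·(1/√M) ∝ n_i/√M_i.
x_Kr(eff) = (n_Kr/√M_Kr) / (n_Kr/√M_Kr + n_CO/√M_CO)
= (0.974/√83.80) / (0.974/√83.80 + 2.54/√28.01) = 0.1064/(0.1064 + 0.4799) = 0.1815.

0.1815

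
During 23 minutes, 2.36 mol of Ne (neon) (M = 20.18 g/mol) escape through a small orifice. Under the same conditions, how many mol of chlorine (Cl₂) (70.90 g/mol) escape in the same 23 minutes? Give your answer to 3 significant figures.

1.26 mol

Graham's law gives rate_Cl₂/rate_Ne = √(M_Ne/M_Cl₂) = √(20.18/70.90) = √0.2846 = 0.5335.
So the amount for Cl₂ is 2.36 × 0.5335 = 1.26 mol.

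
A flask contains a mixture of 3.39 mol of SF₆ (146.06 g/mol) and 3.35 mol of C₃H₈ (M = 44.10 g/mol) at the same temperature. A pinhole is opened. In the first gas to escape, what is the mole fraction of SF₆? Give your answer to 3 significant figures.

0.357

Each component's effusion rate ∝ (its partial pressure)·(1/√M) ∝ n_i/√M_i.
x_SF₆(eff) = (n_SF₆/√M_SF₆) / (n_SF₆/√M_SF₆ + n_C₃H₈/√M_C₃H₈)
= (3.39/√146.06) / (3.39/√146.06 + 3.35/√44.10) = 0.2805/(0.2805 + 0.5045) = 0.357.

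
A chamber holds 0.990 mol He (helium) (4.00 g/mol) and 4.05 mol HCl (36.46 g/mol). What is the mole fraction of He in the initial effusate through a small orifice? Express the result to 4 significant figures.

0.4246

The effusion rate of species i is ∝ p_i/√M_i ∝ n_i/√M_i.
Mole fraction of He in the effusate = (n_He/√M_He) / (n_He/√M_He + n_HCl/√M_HCl)
= (0.990/√4.00) / (0.990/√4.00 + 4.05/√36.46) = 0.4950/(0.4950 + 0.6707) = 0.4246.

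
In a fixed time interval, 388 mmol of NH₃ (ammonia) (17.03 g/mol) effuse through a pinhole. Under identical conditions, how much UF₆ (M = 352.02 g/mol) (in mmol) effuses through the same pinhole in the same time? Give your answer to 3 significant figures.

85.3 mmol

Graham's law gives rate_UF₆/rate_NH₃ = √(M_NH₃/M_UF₆) = √(17.03/352.02) = √0.04838 = 0.2199.
So the amount for UF₆ is 388 × 0.2199 = 85.3 mmol.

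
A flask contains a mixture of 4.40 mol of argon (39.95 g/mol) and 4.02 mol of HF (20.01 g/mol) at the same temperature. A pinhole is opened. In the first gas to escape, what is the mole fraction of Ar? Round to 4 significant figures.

Each component's effusion rate ∝ (its partial pressure)·(1/√M) ∝ n_i/√M_i.
Mole fraction of Ar in the effusate = (n_Ar/√M_Ar) / (n_Ar/√M_Ar + n_HF/√M_HF)
= (4.40/√39.95) / (4.40/√39.95 + 4.02/√20.01) = 0.6961/(0.6961 + 0.8987) = 0.4365.

0.4365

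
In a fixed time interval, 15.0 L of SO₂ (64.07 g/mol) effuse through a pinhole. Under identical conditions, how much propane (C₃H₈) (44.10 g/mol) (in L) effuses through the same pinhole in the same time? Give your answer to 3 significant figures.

By Graham's law, rate_C₃H₈/rate_SO₂ = √(M_SO₂/M_C₃H₈) = √(64.07/44.10) = √1.453 = 1.205.
So the volume for C₃H₈ is 15.0 × 1.205 = 18.1 L.

18.1 L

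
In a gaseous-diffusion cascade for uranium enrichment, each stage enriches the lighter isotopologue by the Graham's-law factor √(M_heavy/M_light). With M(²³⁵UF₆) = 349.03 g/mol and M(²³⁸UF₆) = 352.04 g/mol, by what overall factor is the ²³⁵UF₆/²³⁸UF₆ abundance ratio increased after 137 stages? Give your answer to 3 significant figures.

Each stage multiplies the ratio by α = √(352.04/349.03), so after 137 stages the overall factor is α^137 = (352.04/349.03)^(137/2).
= 1.00862^(137/2) = 1.80.

1.80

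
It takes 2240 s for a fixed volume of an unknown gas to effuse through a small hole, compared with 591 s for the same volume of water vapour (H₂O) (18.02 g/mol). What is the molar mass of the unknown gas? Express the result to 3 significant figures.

Graham's law gives t_X/t_H₂O = √(M_X/M_H₂O).
2240/591 = 3.790 = √(M_X/18.02)
M_X = 18.02 × 3.790² = 18.02 × 14.37 = 259 g/mol

259 g/mol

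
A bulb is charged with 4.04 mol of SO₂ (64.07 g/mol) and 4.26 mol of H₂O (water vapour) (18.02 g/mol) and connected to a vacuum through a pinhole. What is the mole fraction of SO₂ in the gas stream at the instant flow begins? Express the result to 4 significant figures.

Effusion rate of each component ∝ n_i/√M_i (partial pressure × 1/√M).
So x_SO₂ in the escaping gas = (n_SO₂/√M_SO₂) / Σ(n_i/√M_i)
= (4.04/√64.07) / (4.04/√64.07 + 4.26/√18.02) = 0.5047/(0.5047 + 1.004) = 0.3346.

0.3346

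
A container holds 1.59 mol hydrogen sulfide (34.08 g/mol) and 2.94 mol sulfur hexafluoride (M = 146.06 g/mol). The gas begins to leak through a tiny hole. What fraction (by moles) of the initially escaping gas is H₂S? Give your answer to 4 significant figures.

Rate_i ∝ x_i/√M_i (Graham's law weighted by mole fraction), so the effusate composition follows n_i/√M_i.
x_H₂S(eff) = (n_H₂S/√M_H₂S) / (n_H₂S/√M_H₂S + n_SF₆/√M_SF₆)
= (1.59/√34.08) / (1.59/√34.08 + 2.94/√146.06) = 0.2724/(0.2724 + 0.2433) = 0.5282.

0.5282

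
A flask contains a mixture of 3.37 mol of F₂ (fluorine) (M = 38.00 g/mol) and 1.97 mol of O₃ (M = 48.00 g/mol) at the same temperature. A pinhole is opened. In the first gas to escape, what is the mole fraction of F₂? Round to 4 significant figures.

0.6578

Rate_i ∝ x_i/√M_i (Graham's law weighted by mole fraction), so the effusate composition follows n_i/√M_i.
x_F₂(eff) = (n_F₂/√M_F₂) / (n_F₂/√M_F₂ + n_O₃/√M_O₃)
= (3.37/√38.00) / (3.37/√38.00 + 1.97/√48.00) = 0.5467/(0.5467 + 0.2843) = 0.6578.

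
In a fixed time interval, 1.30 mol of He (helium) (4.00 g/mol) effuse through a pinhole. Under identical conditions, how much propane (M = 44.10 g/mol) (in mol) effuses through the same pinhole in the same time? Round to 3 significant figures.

0.392 mol

From Graham's law, rate_C₃H₈/rate_He = √(M_He/M_C₃H₈) = √(4.00/44.10) = √0.09070 = 0.3012.
So the amount for C₃H₈ is 1.30 × 0.3012 = 0.392 mol.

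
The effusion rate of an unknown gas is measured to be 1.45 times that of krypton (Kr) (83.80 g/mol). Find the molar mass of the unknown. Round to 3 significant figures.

39.9 g/mol

By Graham's law, rate_X/rate_Kr = √(M_Kr/M_X).
1.45 = √(83.80/M_X)
M_X = 83.80 / 1.45² = 83.80 / 2.103 = 39.9 g/mol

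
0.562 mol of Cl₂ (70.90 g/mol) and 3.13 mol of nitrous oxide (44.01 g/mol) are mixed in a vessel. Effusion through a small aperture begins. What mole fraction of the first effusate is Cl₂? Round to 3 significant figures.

0.124

Effusion rate of each component ∝ n_i/√M_i (partial pressure × 1/√M).
So x_Cl₂ in the escaping gas = (n_Cl₂/√M_Cl₂) / Σ(n_i/√M_i)
= (0.562/√70.90) / (0.562/√70.90 + 3.13/√44.01) = 0.06674/(0.06674 + 0.4718) = 0.124.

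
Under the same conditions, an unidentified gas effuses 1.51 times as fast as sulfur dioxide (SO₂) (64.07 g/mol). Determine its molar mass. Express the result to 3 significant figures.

From Graham's law, rate_X/rate_SO₂ = √(M_SO₂/M_X).
1.51 = √(64.07/M_X)
M_X = 64.07 / 1.51² = 64.07 / 2.280 = 28.1 g/mol

28.1 g/mol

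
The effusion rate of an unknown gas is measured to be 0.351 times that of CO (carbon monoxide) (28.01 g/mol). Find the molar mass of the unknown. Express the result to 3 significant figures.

227 g/mol

Since effusion rate ∝ 1/√M, rate_X/rate_CO = √(M_CO/M_X).
0.351 = √(28.01/M_X)
M_X = 28.01 / 0.351² = 28.01 / 0.1232 = 227 g/mol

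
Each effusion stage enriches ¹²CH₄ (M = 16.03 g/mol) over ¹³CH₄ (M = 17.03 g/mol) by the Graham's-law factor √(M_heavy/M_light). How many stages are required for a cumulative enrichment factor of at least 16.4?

With α = √(17.03/16.03) per stage, ln α = ½ ln(1.06238) = 0.03026.
Need α^N ≥ 16.4 ⇒ N ≥ ln(16.4) / ln α = 2.797 / 0.03026 = 92.45.
Rounding up, N = 93 stages.

93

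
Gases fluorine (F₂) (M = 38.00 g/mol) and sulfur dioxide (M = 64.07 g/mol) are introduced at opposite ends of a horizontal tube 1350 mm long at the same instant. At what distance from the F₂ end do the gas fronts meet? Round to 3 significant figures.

763 mm

Distances travelled in equal time are proportional to diffusion rates, so d_F₂/d_SO₂ = √(M_SO₂/M_F₂) = √(64.07/38.00) = 1.298.
With d_F₂ + d_SO₂ = 1350 mm, d_SO₂ = 1350/(1 + 1.298) = 587.3 mm.
d_F₂ = 1350 − 587.3 = 763 mm.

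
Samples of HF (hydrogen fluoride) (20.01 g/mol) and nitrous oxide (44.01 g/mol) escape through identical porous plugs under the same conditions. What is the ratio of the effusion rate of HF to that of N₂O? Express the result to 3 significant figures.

1.48

By Graham's law, rate_HF/rate_N₂O = √(M_N₂O/M_HF) = √(44.01/20.01) = √2.199 = 1.48.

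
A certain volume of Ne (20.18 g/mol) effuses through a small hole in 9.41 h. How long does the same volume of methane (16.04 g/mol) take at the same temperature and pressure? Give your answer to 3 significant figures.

8.39 h

From Graham's law, t_CH₄/t_Ne = √(M_CH₄/M_Ne) = √(16.04/20.18) = √0.7948 = 0.8915.
So the time for CH₄ is 9.41 × 0.8915 = 8.39 h.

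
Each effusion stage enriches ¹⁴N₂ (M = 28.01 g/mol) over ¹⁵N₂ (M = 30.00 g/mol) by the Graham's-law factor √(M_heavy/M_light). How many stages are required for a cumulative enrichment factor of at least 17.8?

Per stage α = (30.00/28.01)^(1/2) = 1.07105^0.5, giving ln α = 0.03432.
Need α^N ≥ 17.8 ⇒ N ≥ ln(17.8) / ln α = 2.879 / 0.03432 = 83.90.
Rounding up, N = 84 stages.

84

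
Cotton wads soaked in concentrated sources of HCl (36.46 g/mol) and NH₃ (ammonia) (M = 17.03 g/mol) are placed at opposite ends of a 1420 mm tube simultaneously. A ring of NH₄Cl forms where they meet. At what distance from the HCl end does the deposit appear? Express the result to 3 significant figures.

In equal time, each gas travels a distance ∝ its rate ∝ 1/√M, so d_HCl/d_NH₃ = √(M_NH₃/M_HCl) = √(17.03/36.46) = 0.6834.
With d_HCl + d_NH₃ = 1420 mm, d_NH₃ = 1420/(1 + 0.6834) = 843.5 mm.
d_HCl = 1420 − 843.5 = 576 mm.

576 mm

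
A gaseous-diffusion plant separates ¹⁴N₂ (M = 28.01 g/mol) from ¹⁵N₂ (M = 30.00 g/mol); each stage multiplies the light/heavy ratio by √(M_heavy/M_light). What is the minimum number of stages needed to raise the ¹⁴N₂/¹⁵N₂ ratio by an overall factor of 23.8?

Per stage α = (30.00/28.01)^(1/2) = 1.07105^0.5, giving ln α = 0.03432.
Need α^N ≥ 23.8 ⇒ N ≥ ln(23.8) / ln α = 3.170 / 0.03432 = 92.36.
Rounding up, N = 93 stages.

93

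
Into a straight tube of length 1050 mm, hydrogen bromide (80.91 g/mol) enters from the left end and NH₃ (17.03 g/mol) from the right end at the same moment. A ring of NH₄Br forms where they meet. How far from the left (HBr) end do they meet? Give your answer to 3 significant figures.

Graham's law gives d_HBr/d_NH₃ = rate_HBr/rate_NH₃ = √(M_NH₃/M_HBr) = √(17.03/80.91) = 0.4588.
With d_HBr + d_NH₃ = 1050 mm, d_NH₃ = 1050/(1 + 0.4588) = 719.8 mm.
d_HBr = 1050 − 719.8 = 330 mm.

330 mm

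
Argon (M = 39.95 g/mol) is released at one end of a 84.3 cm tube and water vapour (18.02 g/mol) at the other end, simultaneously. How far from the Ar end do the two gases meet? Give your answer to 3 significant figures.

The fronts meet when d_Ar + d_H₂O = L with d_Ar/d_H₂O = √(M_H₂O/M_Ar) (Graham's law). Here √(M_H₂O/M_Ar) = √(18.02/39.95) = 0.6716.
With d_Ar + d_H₂O = 84.3 cm, d_H₂O = 84.3/(1 + 0.6716) = 50.43 cm.
d_Ar = 84.3 − 50.43 = 33.9 cm.

33.9 cm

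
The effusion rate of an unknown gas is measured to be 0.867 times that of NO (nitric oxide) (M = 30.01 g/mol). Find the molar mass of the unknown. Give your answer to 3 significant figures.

Using Graham's law: rate_X/rate_NO = √(M_NO/M_X).
0.867 = √(30.01/M_X)
M_X = 30.01 / 0.867² = 30.01 / 0.7517 = 39.9 g/mol

39.9 g/mol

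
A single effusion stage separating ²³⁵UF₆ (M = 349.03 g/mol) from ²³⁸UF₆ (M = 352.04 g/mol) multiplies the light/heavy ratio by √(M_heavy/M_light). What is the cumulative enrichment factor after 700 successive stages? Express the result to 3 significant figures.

After 700 stages the ratio has grown by (√(352.04/349.03))^700 = (352.04/349.03)^(700/2).
= 1.00862^350 = 20.2.

20.2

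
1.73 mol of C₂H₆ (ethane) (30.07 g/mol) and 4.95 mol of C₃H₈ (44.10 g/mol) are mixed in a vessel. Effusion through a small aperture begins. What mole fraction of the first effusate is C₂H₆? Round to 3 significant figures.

The effusion rate of species i is ∝ p_i/√M_i ∝ n_i/√M_i.
x_C₂H₆(eff) = (n_C₂H₆/√M_C₂H₆) / (n_C₂H₆/√M_C₂H₆ + n_C₃H₈/√M_C₃H₈)
= (1.73/√30.07) / (1.73/√30.07 + 4.95/√44.10) = 0.3155/(0.3155 + 0.7454) = 0.297.

0.297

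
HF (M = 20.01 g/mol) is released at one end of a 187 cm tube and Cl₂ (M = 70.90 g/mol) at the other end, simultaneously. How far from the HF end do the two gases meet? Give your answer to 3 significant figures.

The fronts meet when d_HF + d_Cl₂ = L with d_HF/d_Cl₂ = √(M_Cl₂/M_HF) (Graham's law). Here √(M_Cl₂/M_HF) = √(70.90/20.01) = 1.882.
With d_HF + d_Cl₂ = 187 cm, d_Cl₂ = 187/(1 + 1.882) = 64.88 cm.
d_HF = 187 − 64.88 = 122 cm.

122 cm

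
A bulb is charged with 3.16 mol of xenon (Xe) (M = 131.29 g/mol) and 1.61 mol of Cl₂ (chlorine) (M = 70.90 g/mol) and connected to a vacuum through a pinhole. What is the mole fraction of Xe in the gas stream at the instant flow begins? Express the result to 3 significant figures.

Rate_i ∝ x_i/√M_i (Graham's law weighted by mole fraction), so the effusate composition follows n_i/√M_i.
x_Xe(eff) = (n_Xe/√M_Xe) / (n_Xe/√M_Xe + n_Cl₂/√M_Cl₂)
= (3.16/√131.29) / (3.16/√131.29 + 1.61/√70.90) = 0.2758/(0.2758 + 0.1912) = 0.591.

0.591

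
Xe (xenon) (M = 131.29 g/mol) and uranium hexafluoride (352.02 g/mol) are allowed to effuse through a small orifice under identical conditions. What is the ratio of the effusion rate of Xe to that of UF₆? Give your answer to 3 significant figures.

1.64

Using Graham's law: rate_Xe/rate_UF₆ = √(M_UF₆/M_Xe) = √(352.02/131.29) = √2.681 = 1.64.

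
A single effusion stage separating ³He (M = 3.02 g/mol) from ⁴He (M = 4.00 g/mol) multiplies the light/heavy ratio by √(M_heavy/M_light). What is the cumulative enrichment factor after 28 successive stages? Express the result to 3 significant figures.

After 28 stages the ratio has grown by (√(4.00/3.02))^28 = (4.00/3.02)^(28/2).
= 1.32450^14 = 51.1.

51.1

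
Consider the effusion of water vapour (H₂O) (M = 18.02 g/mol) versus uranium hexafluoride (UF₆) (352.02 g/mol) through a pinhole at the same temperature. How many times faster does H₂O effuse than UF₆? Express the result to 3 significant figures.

4.42

Graham's law gives rate_H₂O/rate_UF₆ = √(M_UF₆/M_H₂O) = √(352.02/18.02) = √19.53 = 4.42.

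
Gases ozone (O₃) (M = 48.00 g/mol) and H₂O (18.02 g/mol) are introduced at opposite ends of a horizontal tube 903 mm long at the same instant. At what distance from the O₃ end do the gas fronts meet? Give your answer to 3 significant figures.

The fronts meet when d_O₃ + d_H₂O = L with d_O₃/d_H₂O = √(M_H₂O/M_O₃) (Graham's law). Here √(M_H₂O/M_O₃) = √(18.02/48.00) = 0.6127.
With d_O₃ + d_H₂O = 903 mm, d_H₂O = 903/(1 + 0.6127) = 559.9 mm.
d_O₃ = 903 − 559.9 = 343 mm.

343 mm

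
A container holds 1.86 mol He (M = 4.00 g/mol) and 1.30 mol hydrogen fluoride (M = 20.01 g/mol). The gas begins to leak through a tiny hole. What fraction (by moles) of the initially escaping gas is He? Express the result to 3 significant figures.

Each component's effusion rate ∝ (its partial pressure)·(1/√M) ∝ n_i/√M_i.
x_He(eff) = (n_He/√M_He) / (n_He/√M_He + n_HF/√M_HF)
= (1.86/√4.00) / (1.86/√4.00 + 1.30/√20.01) = 0.9300/(0.9300 + 0.2906) = 0.762.

0.762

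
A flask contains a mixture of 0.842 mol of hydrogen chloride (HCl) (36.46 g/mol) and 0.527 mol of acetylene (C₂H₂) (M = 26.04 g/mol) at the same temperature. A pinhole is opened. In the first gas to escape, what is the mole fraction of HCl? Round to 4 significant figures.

0.5745

Rate_i ∝ x_i/√M_i (Graham's law weighted by mole fraction), so the effusate composition follows n_i/√M_i.
So x_HCl in the escaping gas = (n_HCl/√M_HCl) / Σ(n_i/√M_i)
= (0.842/√36.46) / (0.842/√36.46 + 0.527/√26.04) = 0.1394/(0.1394 + 0.1033) = 0.5745.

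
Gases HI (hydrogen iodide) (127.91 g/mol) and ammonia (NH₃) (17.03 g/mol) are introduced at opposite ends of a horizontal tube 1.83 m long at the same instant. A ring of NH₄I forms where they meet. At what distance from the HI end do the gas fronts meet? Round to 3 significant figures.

0.489 m

The fronts meet when d_HI + d_NH₃ = L with d_HI/d_NH₃ = √(M_NH₃/M_HI) (Graham's law). Here √(M_NH₃/M_HI) = √(17.03/127.91) = 0.3649.
With d_HI + d_NH₃ = 1.83 m, d_NH₃ = 1.83/(1 + 0.3649) = 1.341 m.
d_HI = 1.83 − 1.341 = 0.489 m.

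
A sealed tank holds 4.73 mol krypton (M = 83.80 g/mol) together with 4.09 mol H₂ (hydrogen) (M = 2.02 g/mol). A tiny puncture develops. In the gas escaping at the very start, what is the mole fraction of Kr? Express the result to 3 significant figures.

0.152

Rate_i ∝ x_i/√M_i (Graham's law weighted by mole fraction), so the effusate composition follows n_i/√M_i.
Mole fraction of Kr in the effusate = (n_Kr/√M_Kr) / (n_Kr/√M_Kr + n_H₂/√M_H₂)
= (4.73/√83.80) / (4.73/√83.80 + 4.09/√2.02) = 0.5167/(0.5167 + 2.878) = 0.152.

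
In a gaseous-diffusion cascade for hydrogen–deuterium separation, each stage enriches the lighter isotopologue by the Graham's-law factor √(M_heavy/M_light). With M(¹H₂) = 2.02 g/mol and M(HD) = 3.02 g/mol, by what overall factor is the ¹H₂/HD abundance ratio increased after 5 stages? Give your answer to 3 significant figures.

2.73

The single-stage factor is √(M_heavy/M_light), so 5 stages give [√(3.02/2.02)]^5 = (3.02/2.02)^(5/2).
= 1.49505^(5/2) = 2.73.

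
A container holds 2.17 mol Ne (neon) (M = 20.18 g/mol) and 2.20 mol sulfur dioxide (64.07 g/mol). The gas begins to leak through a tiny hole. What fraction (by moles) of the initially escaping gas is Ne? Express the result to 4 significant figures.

0.6374

Effusion rate of each component ∝ n_i/√M_i (partial pressure × 1/√M).
So x_Ne in the escaping gas = (n_Ne/√M_Ne) / Σ(n_i/√M_i)
= (2.17/√20.18) / (2.17/√20.18 + 2.20/√64.07) = 0.4831/(0.4831 + 0.2748) = 0.6374.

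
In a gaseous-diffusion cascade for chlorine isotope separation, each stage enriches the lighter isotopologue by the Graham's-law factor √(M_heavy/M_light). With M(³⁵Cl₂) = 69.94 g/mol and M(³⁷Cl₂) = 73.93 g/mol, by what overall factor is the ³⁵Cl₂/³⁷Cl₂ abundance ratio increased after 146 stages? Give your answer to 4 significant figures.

57.40

After 146 stages the ratio has grown by (√(73.93/69.94))^146 = (73.93/69.94)^(146/2).
= 1.05705^73 = 57.40.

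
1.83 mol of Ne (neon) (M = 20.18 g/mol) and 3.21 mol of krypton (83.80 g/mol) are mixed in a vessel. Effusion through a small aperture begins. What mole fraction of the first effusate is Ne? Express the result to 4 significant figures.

Rate_i ∝ x_i/√M_i (Graham's law weighted by mole fraction), so the effusate composition follows n_i/√M_i.
So x_Ne in the escaping gas = (n_Ne/√M_Ne) / Σ(n_i/√M_i)
= (1.83/√20.18) / (1.83/√20.18 + 3.21/√83.80) = 0.4074/(0.4074 + 0.3507) = 0.5374.

0.5374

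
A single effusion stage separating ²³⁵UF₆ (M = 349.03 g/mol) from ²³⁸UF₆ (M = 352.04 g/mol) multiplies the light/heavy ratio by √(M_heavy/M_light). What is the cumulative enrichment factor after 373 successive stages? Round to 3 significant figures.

4.96

Overall factor = α^373 with α = √(352.04/349.03), i.e. (352.04/349.03)^(373/2).
= 1.00862^(373/2) = 4.96.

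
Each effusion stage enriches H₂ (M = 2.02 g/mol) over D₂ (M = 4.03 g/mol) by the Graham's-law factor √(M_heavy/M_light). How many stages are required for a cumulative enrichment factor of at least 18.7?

With α = √(4.03/2.02) per stage, ln α = ½ ln(1.99505) = 0.3453.
Need α^N ≥ 18.7 ⇒ N ≥ ln(18.7) / ln α = 2.929 / 0.3453 = 8.48.
Rounding up, N = 9 stages.

9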